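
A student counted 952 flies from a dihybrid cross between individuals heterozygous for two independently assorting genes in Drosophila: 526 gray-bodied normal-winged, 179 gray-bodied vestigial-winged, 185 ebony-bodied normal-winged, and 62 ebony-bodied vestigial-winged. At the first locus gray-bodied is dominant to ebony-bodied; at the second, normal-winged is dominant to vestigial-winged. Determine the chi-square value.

0.512

A dihybrid F₂ with independent assortment and complete dominance at both loci gives a 9:3:3:1 phenotypic ratio.
Total ratio parts = 16. Expected numbers out of 952:
  gray-bodied normal-winged: 952 × 9/16 = 535.5
  gray-bodied vestigial-winged: 952 × 3/16 = 178.5
  ebony-bodied normal-winged: 952 × 3/16 = 178.5
  ebony-bodied vestigial-winged: 952 × 1/16 = 59.5
χ² = Σ (O − E)² / E
  gray-bodied normal-winged: (526 − 535.5)² / 535.5 = 0.1685
  gray-bodied vestigial-winged: (179 − 178.5)² / 178.5 = 0.0014
  ebony-bodied normal-winged: (185 − 178.5)² / 178.5 = 0.2367
  ebony-bodied vestigial-winged: (62 − 59.5)² / 59.5 = 0.1050
χ² = 0.1685 + 0.0014 + 0.2367 + 0.1050 = 0.5116 ≈ 0.512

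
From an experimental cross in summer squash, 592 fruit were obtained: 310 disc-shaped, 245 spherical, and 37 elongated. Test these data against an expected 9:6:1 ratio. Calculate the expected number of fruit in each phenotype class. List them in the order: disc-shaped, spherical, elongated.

333, 222, 37

Under the 9:6:1 hypothesis (Σ ratio = 16, N = 592):
  disc-shaped: 592 × 9/16 = 333
  spherical: 592 × 6/16 = 222
  elongated: 592 × 1/16 = 37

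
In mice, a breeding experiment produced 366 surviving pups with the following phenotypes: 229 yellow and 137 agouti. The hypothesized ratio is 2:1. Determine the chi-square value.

2.766

The 2:1 ratio has 3 parts, so with N = 366 the expected counts are:
  yellow: 366 × 2/3 = 244
  agouti: 366 × 1/3 = 122
χ² = Σ (O − E)² / E
  yellow: (229 − 244)² / 244 = 0.9221
  agouti: (137 − 122)² / 122 = 1.8443
χ² = 0.9221 + 1.8443 = 2.7664 ≈ 2.766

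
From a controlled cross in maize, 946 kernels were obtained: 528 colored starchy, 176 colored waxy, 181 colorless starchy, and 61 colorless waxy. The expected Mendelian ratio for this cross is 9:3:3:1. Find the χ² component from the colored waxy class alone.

Total ratio parts = 16. Expected numbers out of 946:
  colored starchy: 946 × 9/16 = 532.125
  colored waxy: 946 × 3/16 = 177.375
  colorless starchy: 946 × 3/16 = 177.375
  colorless waxy: 946 × 1/16 = 59.125
Contribution of colored waxy: (176 − 177.375)² / 177.375 = 0.0107

0.011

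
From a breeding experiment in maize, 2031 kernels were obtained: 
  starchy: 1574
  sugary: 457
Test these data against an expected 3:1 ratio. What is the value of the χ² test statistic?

6.763

The 3:1 ratio has 4 parts, so with N = 2031 the expected counts are:
  starchy: 2031 × 3/4 = 1523.25
  sugary: 2031 × 1/4 = 507.75
χ² = Σ (O − E)² / E
  starchy: (1574 − 1523.25)² / 1523.25 = 1.6908
  sugary: (457 − 507.75)² / 507.75 = 5.0725
χ² = 1.6908 + 5.0725 = 6.7633 ≈ 6.763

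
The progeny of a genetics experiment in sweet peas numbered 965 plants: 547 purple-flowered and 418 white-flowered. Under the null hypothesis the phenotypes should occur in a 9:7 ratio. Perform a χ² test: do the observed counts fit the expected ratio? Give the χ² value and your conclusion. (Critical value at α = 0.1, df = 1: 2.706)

0.074; consistent

The 9:7 ratio has 16 parts, so with N = 965 the expected counts are:
  purple-flowered: 965 × 9/16 = 542.8125
  white-flowered: 965 × 7/16 = 422.1875
χ² = Σ (O − E)² / E
  purple-flowered: (547 − 542.8125)² / 542.8125 = 0.0323
  white-flowered: (418 − 422.1875)² / 422.1875 = 0.0415
χ² = 0.0323 + 0.0415 = 0.0738 ≈ 0.074
Degrees of freedom = 2 − 1 = 1; critical value at α = 0.1 is 2.706.
Since 0.074 < 2.706, we fail to reject the null hypothesis — the data are consistent with the 9:7 ratio.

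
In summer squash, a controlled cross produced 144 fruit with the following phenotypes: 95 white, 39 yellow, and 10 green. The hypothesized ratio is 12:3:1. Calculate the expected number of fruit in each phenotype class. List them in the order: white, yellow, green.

108, 27, 9

Expected counts for N = 144 under a 12:3:1 ratio (total parts = 16):
  white: 144 × 12/16 = 108
  yellow: 144 × 3/16 = 27
  green: 144 × 1/16 = 9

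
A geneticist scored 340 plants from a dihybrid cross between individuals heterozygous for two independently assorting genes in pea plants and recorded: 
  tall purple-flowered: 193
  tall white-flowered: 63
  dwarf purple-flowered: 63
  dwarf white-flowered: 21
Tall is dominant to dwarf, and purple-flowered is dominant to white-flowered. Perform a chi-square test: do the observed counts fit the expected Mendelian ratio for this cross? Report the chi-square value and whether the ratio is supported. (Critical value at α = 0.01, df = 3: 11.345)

0.037; consistent

A dihybrid F₂ with independent assortment and complete dominance at both loci gives a 9:3:3:1 phenotypic ratio.
Under the 9:3:3:1 hypothesis (Σ ratio = 16, N = 340):
  tall purple-flowered: 340 × 9/16 = 191.25
  tall white-flowered: 340 × 3/16 = 63.75
  dwarf purple-flowered: 340 × 3/16 = 63.75
  dwarf white-flowered: 340 × 1/16 = 21.25
χ² = Σ (O − E)² / E
  tall purple-flowered: (193 − 191.25)² / 191.25 = 0.0160
  tall white-flowered: (63 − 63.75)² / 63.75 = 0.0088
  dwarf purple-flowered: (63 − 63.75)² / 63.75 = 0.0088
  dwarf white-flowered: (21 − 21.25)² / 21.25 = 0.0029
χ² = 0.0160 + 0.0088 + 0.0088 + 0.0029 = 0.0365 ≈ 0.037
Degrees of freedom = 4 − 1 = 3; critical value at α = 0.01 is 11.345.
Since 0.037 < 11.345, we fail to reject the null hypothesis — the data are consistent with the 9:3:3:1 ratio.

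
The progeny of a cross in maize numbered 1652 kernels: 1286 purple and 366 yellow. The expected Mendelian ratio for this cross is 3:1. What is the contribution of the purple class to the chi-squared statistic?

1.783

Expected counts for N = 1652 under a 3:1 ratio (total parts = 4):
  purple: 1652 × 3/4 = 1239
  yellow: 1652 × 1/4 = 413
Contribution of purple: (1286 − 1239)² / 1239 = 1.7829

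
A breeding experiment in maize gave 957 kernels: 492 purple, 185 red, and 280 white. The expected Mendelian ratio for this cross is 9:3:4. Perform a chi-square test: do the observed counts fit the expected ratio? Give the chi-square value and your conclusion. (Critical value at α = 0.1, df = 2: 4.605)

11.098; not consistent

Expected counts for N = 957 under a 9:3:4 ratio (total parts = 16):
  purple: 957 × 9/16 = 538.3125
  red: 957 × 3/16 = 179.4375
  white: 957 × 4/16 = 239.25
χ² = Σ (O − E)² / E
  purple: (492 − 538.3125)² / 538.3125 = 3.9844
  red: (185 − 179.4375)² / 179.4375 = 0.1724
  white: (280 − 239.25)² / 239.25 = 6.9407
χ² = 3.9844 + 0.1724 + 6.9407 = 11.0975 ≈ 11.098
Degrees of freedom = 3 − 1 = 2; critical value at α = 0.1 is 4.605.
Since 11.098 > 4.605, we reject the null hypothesis — the data do not fit the 9:3:4 ratio.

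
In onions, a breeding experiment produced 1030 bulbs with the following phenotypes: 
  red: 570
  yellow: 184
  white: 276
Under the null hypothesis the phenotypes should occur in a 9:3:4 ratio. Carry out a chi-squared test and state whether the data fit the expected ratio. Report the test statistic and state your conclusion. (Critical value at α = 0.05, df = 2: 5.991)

1.912; consistent

The 9:3:4 ratio has 16 parts, so with N = 1030 the expected counts are:
  red: 1030 × 9/16 = 579.375
  yellow: 1030 × 3/16 = 193.125
  white: 1030 × 4/16 = 257.5
χ² = Σ (O − E)² / E
  red: (570 − 579.375)² / 579.375 = 0.1517
  yellow: (184 − 193.125)² / 193.125 = 0.4311
  white: (276 − 257.5)² / 257.5 = 1.3291
χ² = 0.1517 + 0.4311 + 1.3291 = 1.9119 ≈ 1.912
Degrees of freedom = 3 − 1 = 2; critical value at α = 0.05 is 5.991.
Since 1.912 < 5.991, we fail to reject the null hypothesis — the data are consistent with the 9:3:4 ratio.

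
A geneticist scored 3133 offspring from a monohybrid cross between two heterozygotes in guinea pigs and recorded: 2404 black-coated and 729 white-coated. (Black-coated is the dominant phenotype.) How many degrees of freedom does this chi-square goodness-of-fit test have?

For a monohybrid cross between heterozygotes with complete dominance, the expected phenotypic ratio is 3:1.
A goodness-of-fit test with 2 phenotype classes has df = 2 − 1 = 1.

1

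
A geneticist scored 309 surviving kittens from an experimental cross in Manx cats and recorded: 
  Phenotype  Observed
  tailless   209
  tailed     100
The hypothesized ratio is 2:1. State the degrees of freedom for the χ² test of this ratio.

A goodness-of-fit test with 2 phenotype classes has df = 2 − 1 = 1.

1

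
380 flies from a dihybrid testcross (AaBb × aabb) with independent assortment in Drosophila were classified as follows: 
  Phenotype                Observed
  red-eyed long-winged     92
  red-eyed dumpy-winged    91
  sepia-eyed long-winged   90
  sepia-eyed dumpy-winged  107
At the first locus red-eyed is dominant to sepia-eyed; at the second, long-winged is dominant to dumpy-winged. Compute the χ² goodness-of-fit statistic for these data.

2.042

A dihybrid testcross with independent assortment gives a 1:1:1:1 ratio.
Total ratio parts = 4. Expected numbers out of 380:
  red-eyed long-winged: 380 × 1/4 = 95
  red-eyed dumpy-winged: 380 × 1/4 = 95
  sepia-eyed long-winged: 380 × 1/4 = 95
  sepia-eyed dumpy-winged: 380 × 1/4 = 95
χ² = Σ (O − E)² / E
  red-eyed long-winged: (92 − 95)² / 95 = 0.0947
  red-eyed dumpy-winged: (91 − 95)² / 95 = 0.1684
  sepia-eyed long-winged: (90 − 95)² / 95 = 0.2632
  sepia-eyed dumpy-winged: (107 − 95)² / 95 = 1.5158
χ² = 0.0947 + 0.1684 + 0.2632 + 1.5158 = 2.0421 ≈ 2.042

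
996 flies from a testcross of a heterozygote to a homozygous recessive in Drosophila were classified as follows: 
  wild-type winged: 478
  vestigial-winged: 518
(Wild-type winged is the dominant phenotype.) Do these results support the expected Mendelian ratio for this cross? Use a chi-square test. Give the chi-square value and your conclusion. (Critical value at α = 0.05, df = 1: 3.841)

1.606; consistent

A testcross of a heterozygote (Aa × aa) gives a 1:1 phenotypic ratio.
The 1:1 ratio has 2 parts, so with N = 996 the expected counts are:
  wild-type winged: 996 × 1/2 = 498
  vestigial-winged: 996 × 1/2 = 498
χ² = Σ (O − E)² / E
  wild-type winged: (478 − 498)² / 498 = 0.8032
  vestigial-winged: (518 − 498)² / 498 = 0.8032
χ² = 0.8032 + 0.8032 = 1.6064 ≈ 1.606
Degrees of freedom = 2 − 1 = 1; critical value at α = 0.05 is 3.841.
Since 1.606 < 3.841, we fail to reject the null hypothesis — the data are consistent with the 1:1 ratio.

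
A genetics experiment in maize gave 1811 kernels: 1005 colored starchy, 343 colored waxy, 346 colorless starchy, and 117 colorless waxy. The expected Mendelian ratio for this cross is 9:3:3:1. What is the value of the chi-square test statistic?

The 9:3:3:1 ratio has 16 parts, so with N = 1811 the expected counts are:
  colored starchy: 1811 × 9/16 = 1018.6875
  colored waxy: 1811 × 3/16 = 339.5625
  colorless starchy: 1811 × 3/16 = 339.5625
  colorless waxy: 1811 × 1/16 = 113.1875
χ² = Σ (O − E)² / E
  colored starchy: (1005 − 1018.6875)² / 1018.6875 = 0.1839
  colored waxy: (343 − 339.5625)² / 339.5625 = 0.0348
  colorless starchy: (346 − 339.5625)² / 339.5625 = 0.1220
  colorless waxy: (117 − 113.1875)² / 113.1875 = 0.1284
χ² = 0.1839 + 0.0348 + 0.1220 + 0.1284 = 0.4691 ≈ 0.469

0.469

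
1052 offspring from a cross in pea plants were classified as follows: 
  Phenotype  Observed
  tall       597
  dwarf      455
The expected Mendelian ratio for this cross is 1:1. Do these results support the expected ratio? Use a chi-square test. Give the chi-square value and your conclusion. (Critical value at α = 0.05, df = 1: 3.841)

19.167; not consistent

The 1:1 ratio has 2 parts, so with N = 1052 the expected counts are:
  tall: 1052 × 1/2 = 526
  dwarf: 1052 × 1/2 = 526
χ² = Σ (O − E)² / E
  tall: (597 − 526)² / 526 = 9.5837
  dwarf: (455 − 526)² / 526 = 9.5837
χ² = 9.5837 + 9.5837 = 19.1674 ≈ 19.167
Degrees of freedom = 2 − 1 = 1; critical value at α = 0.05 is 3.841.
Since 19.167 > 3.841, we reject the null hypothesis — the data do not fit the 1:1 ratio.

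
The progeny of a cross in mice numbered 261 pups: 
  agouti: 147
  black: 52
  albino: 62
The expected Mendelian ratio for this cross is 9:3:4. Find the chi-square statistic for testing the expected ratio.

Total ratio parts = 16. Expected numbers out of 261:
  agouti: 261 × 9/16 = 146.8125
  black: 261 × 3/16 = 48.9375
  albino: 261 × 4/16 = 65.25
χ² = Σ (O − E)² / E
  agouti: (147 − 146.8125)² / 146.8125 = 0.0002
  black: (52 − 48.9375)² / 48.9375 = 0.1917
  albino: (62 − 65.25)² / 65.25 = 0.1619
χ² = 0.0002 + 0.1917 + 0.1619 = 0.3538 ≈ 0.354

0.354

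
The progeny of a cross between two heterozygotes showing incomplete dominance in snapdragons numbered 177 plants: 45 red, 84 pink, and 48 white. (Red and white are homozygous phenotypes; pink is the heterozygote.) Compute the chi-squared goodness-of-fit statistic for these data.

0.559

With incomplete dominance, a heterozygote × heterozygote cross gives a 1:2:1 phenotypic ratio.
The 1:2:1 ratio has 4 parts, so with N = 177 the expected counts are:
  red: 177 × 1/4 = 44.25
  pink: 177 × 2/4 = 88.5
  white: 177 × 1/4 = 44.25
χ² = Σ (O − E)² / E
  red: (45 − 44.25)² / 44.25 = 0.0127
  pink: (84 − 88.5)² / 88.5 = 0.2288
  white: (48 − 44.25)² / 44.25 = 0.3178
χ² = 0.0127 + 0.2288 + 0.3178 = 0.5593 ≈ 0.559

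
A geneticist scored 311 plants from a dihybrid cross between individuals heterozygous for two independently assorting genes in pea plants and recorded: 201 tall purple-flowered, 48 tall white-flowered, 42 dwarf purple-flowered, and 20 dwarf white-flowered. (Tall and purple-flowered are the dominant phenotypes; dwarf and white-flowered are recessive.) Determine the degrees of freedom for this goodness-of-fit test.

A dihybrid F₂ with independent assortment and complete dominance at both loci gives a 9:3:3:1 phenotypic ratio.
A goodness-of-fit test with 4 phenotype classes has df = 4 − 1 = 3.

3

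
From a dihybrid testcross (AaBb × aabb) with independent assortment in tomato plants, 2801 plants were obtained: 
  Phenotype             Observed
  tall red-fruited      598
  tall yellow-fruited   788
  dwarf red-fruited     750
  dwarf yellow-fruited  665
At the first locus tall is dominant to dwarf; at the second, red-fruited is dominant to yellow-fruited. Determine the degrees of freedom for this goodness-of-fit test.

3

A dihybrid testcross with independent assortment gives a 1:1:1:1 ratio.
A goodness-of-fit test with 4 phenotype classes has df = 4 − 1 = 3.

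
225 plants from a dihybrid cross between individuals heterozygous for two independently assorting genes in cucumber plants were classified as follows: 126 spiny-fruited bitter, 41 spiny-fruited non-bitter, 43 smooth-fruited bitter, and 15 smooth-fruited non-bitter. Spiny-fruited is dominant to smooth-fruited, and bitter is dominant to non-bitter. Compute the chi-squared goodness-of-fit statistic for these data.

A dihybrid F₂ with independent assortment and complete dominance at both loci gives a 9:3:3:1 phenotypic ratio.
Total ratio parts = 16. Expected numbers out of 225:
  spiny-fruited bitter: 225 × 9/16 = 126.5625
  spiny-fruited non-bitter: 225 × 3/16 = 42.1875
  smooth-fruited bitter: 225 × 3/16 = 42.1875
  smooth-fruited non-bitter: 225 × 1/16 = 14.0625
χ² = Σ (O − E)² / E
  spiny-fruited bitter: (126 − 126.5625)² / 126.5625 = 0.0025
  spiny-fruited non-bitter: (41 − 42.1875)² / 42.1875 = 0.0334
  smooth-fruited bitter: (43 − 42.1875)² / 42.1875 = 0.0156
  smooth-fruited non-bitter: (15 − 14.0625)² / 14.0625 = 0.0625
χ² = 0.0025 + 0.0334 + 0.0156 + 0.0625 = 0.114

0.114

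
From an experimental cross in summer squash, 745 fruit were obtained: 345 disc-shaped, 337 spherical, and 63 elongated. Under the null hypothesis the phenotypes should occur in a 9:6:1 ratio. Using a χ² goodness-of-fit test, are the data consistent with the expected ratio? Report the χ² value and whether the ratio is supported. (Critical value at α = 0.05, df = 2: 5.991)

The 9:6:1 ratio has 16 parts, so with N = 745 the expected counts are:
  disc-shaped: 745 × 9/16 = 419.0625
  spherical: 745 × 6/16 = 279.375
  elongated: 745 × 1/16 = 46.5625
χ² = Σ (O − E)² / E
  disc-shaped: (345 − 419.0625)² / 419.0625 = 13.0893
  spherical: (337 − 279.375)² / 279.375 = 11.8860
  elongated: (63 − 46.5625)² / 46.5625 = 5.8028
χ² = 13.0893 + 11.8860 + 5.8028 = 30.7781 ≈ 30.778
Degrees of freedom = 3 − 1 = 2; critical value at α = 0.05 is 5.991.
Since 30.778 > 5.991, we reject the null hypothesis — the data do not fit the 9:6:1 ratio.

30.778; not consistent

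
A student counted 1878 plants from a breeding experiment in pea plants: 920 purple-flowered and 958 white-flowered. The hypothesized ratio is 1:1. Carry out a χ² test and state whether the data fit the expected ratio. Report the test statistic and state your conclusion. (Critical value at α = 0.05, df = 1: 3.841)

Under the 1:1 hypothesis (Σ ratio = 2, N = 1878):
  purple-flowered: 1878 × 1/2 = 939
  white-flowered: 1878 × 1/2 = 939
χ² = Σ (O − E)² / E
  purple-flowered: (920 − 939)² / 939 = 0.3845
  white-flowered: (958 − 939)² / 939 = 0.3845
χ² = 0.3845 + 0.3845 = 0.769
Degrees of freedom = 2 − 1 = 1; critical value at α = 0.05 is 3.841.
Since 0.769 < 3.841, we fail to reject the null hypothesis — the data are consistent with the 1:1 ratio.

0.769; consistent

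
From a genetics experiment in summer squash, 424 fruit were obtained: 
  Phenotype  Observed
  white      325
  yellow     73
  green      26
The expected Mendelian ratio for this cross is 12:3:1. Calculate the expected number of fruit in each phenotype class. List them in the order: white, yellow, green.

318, 79.5, 26.5

Total ratio parts = 16. Expected numbers out of 424:
  white: 424 × 12/16 = 318
  yellow: 424 × 3/16 = 79.5
  green: 424 × 1/16 = 26.5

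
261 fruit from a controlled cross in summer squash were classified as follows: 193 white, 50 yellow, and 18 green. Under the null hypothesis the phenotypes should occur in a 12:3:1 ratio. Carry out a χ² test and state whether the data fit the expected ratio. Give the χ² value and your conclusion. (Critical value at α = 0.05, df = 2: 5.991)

Under the 12:3:1 hypothesis (Σ ratio = 16, N = 261):
  white: 261 × 12/16 = 195.75
  yellow: 261 × 3/16 = 48.9375
  green: 261 × 1/16 = 16.3125
χ² = Σ (O − E)² / E
  white: (193 − 195.75)² / 195.75 = 0.0386
  yellow: (50 − 48.9375)² / 48.9375 = 0.0231
  green: (18 − 16.3125)² / 16.3125 = 0.1746
χ² = 0.0386 + 0.0231 + 0.1746 = 0.2363 ≈ 0.236
Degrees of freedom = 3 − 1 = 2; critical value at α = 0.05 is 5.991.
Since 0.236 < 5.991, we fail to reject the null hypothesis — the data are consistent with the 12:3:1 ratio.

0.236; consistent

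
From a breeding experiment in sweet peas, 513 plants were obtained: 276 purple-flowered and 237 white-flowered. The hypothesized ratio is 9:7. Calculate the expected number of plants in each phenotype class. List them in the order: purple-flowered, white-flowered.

288.5625, 224.4375

Total ratio parts = 16. Expected numbers out of 513:
  purple-flowered: 513 × 9/16 = 288.5625
  white-flowered: 513 × 7/16 = 224.4375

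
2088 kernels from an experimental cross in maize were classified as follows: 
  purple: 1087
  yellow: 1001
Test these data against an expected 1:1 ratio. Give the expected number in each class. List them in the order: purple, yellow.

Total ratio parts = 2. Expected numbers out of 2088:
  purple: 2088 × 1/2 = 1044
  yellow: 2088 × 1/2 = 1044

1044, 1044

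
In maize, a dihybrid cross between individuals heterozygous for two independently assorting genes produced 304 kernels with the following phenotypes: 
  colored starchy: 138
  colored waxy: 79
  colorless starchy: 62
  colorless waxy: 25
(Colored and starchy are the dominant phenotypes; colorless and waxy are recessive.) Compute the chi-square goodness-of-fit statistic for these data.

A dihybrid F₂ with independent assortment and complete dominance at both loci gives a 9:3:3:1 phenotypic ratio.
Under the 9:3:3:1 hypothesis (Σ ratio = 16, N = 304):
  colored starchy: 304 × 9/16 = 171
  colored waxy: 304 × 3/16 = 57
  colorless starchy: 304 × 3/16 = 57
  colorless waxy: 304 × 1/16 = 19
χ² = Σ (O − E)² / E
  colored starchy: (138 − 171)² / 171 = 6.3684
  colored waxy: (79 − 57)² / 57 = 8.4912
  colorless starchy: (62 − 57)² / 57 = 0.4386
  colorless waxy: (25 − 19)² / 19 = 1.8947
χ² = 6.3684 + 8.4912 + 0.4386 + 1.8947 = 17.1929 ≈ 17.193

17.193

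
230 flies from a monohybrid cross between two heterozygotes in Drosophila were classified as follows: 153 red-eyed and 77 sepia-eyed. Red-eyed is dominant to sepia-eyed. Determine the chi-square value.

8.817

For a monohybrid cross between heterozygotes with complete dominance, the expected phenotypic ratio is 3:1.
Total ratio parts = 4. Expected numbers out of 230:
  red-eyed: 230 × 3/4 = 172.5
  sepia-eyed: 230 × 1/4 = 57.5
χ² = Σ (O − E)² / E
  red-eyed: (153 − 172.5)² / 172.5 = 2.2043
  sepia-eyed: (77 − 57.5)² / 57.5 = 6.6130
χ² = 2.2043 + 6.6130 = 8.8173 ≈ 8.817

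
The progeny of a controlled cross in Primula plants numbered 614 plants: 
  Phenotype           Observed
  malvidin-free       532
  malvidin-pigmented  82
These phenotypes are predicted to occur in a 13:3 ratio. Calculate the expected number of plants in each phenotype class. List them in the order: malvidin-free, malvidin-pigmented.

498.875, 115.125

The 13:3 ratio has 16 parts, so with N = 614 the expected counts are:
  malvidin-free: 614 × 13/16 = 498.875
  malvidin-pigmented: 614 × 3/16 = 115.125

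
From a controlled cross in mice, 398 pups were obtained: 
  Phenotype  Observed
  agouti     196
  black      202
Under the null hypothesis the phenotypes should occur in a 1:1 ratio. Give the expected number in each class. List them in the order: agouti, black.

199, 199

The 1:1 ratio has 2 parts, so with N = 398 the expected counts are:
  agouti: 398 × 1/2 = 199
  black: 398 × 1/2 = 199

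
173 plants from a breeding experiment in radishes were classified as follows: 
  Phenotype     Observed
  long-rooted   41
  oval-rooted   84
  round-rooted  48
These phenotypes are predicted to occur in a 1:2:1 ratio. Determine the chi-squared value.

0.711

Expected counts for N = 173 under a 1:2:1 ratio (total parts = 4):
  long-rooted: 173 × 1/4 = 43.25
  oval-rooted: 173 × 2/4 = 86.5
  round-rooted: 173 × 1/4 = 43.25
χ² = Σ (O − E)² / E
  long-rooted: (41 − 43.25)² / 43.25 = 0.1171
  oval-rooted: (84 − 86.5)² / 86.5 = 0.0723
  round-rooted: (48 − 43.25)² / 43.25 = 0.5217
χ² = 0.1171 + 0.0723 + 0.5217 = 0.7111 ≈ 0.711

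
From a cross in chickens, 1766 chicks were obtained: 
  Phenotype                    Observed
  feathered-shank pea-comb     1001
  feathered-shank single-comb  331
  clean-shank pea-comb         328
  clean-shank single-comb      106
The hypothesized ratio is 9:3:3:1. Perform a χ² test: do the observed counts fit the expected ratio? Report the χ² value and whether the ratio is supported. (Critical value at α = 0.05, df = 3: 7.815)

0.261; consistent

The 9:3:3:1 ratio has 16 parts, so with N = 1766 the expected counts are:
  feathered-shank pea-comb: 1766 × 9/16 = 993.375
  feathered-shank single-comb: 1766 × 3/16 = 331.125
  clean-shank pea-comb: 1766 × 3/16 = 331.125
  clean-shank single-comb: 1766 × 1/16 = 110.375
χ² = Σ (O − E)² / E
  feathered-shank pea-comb: (1001 − 993.375)² / 993.375 = 0.0585
  feathered-shank single-comb: (331 − 331.125)² / 331.125 = 0.0000
  clean-shank pea-comb: (328 − 331.125)² / 331.125 = 0.0295
  clean-shank single-comb: (106 − 110.375)² / 110.375 = 0.1734
χ² = 0.0585 + 0.0000 + 0.0295 + 0.1734 = 0.2614 ≈ 0.261
Degrees of freedom = 4 − 1 = 3; critical value at α = 0.05 is 7.815.
Since 0.261 < 7.815, we fail to reject the null hypothesis — the data are consistent with the 9:3:3:1 ratio.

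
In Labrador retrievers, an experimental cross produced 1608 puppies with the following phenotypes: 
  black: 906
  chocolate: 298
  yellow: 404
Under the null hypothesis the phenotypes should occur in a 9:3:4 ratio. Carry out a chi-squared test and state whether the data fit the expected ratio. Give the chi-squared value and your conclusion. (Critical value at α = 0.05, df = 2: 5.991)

0.053; consistent

Expected counts for N = 1608 under a 9:3:4 ratio (total parts = 16):
  black: 1608 × 9/16 = 904.5
  chocolate: 1608 × 3/16 = 301.5
  yellow: 1608 × 4/16 = 402
χ² = Σ (O − E)² / E
  black: (906 − 904.5)² / 904.5 = 0.0025
  chocolate: (298 − 301.5)² / 301.5 = 0.0406
  yellow: (404 − 402)² / 402 = 0.0100
χ² = 0.0025 + 0.0406 + 0.0100 = 0.0531 ≈ 0.053
Degrees of freedom = 3 − 1 = 2; critical value at α = 0.05 is 5.991.
Since 0.053 < 5.991, we fail to reject the null hypothesis — the data are consistent with the 9:3:4 ratio.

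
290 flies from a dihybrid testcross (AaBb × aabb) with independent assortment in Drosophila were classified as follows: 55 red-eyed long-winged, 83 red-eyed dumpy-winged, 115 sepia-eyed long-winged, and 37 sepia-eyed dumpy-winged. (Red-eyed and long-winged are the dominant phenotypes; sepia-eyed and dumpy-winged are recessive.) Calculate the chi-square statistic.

48.041

A dihybrid testcross with independent assortment gives a 1:1:1:1 ratio.
Expected counts for N = 290 under a 1:1:1:1 ratio (total parts = 4):
  red-eyed long-winged: 290 × 1/4 = 72.5
  red-eyed dumpy-winged: 290 × 1/4 = 72.5
  sepia-eyed long-winged: 290 × 1/4 = 72.5
  sepia-eyed dumpy-winged: 290 × 1/4 = 72.5
χ² = Σ (O − E)² / E
  red-eyed long-winged: (55 − 72.5)² / 72.5 = 4.2241
  red-eyed dumpy-winged: (83 − 72.5)² / 72.5 = 1.5207
  sepia-eyed long-winged: (115 − 72.5)² / 72.5 = 24.9138
  sepia-eyed dumpy-winged: (37 − 72.5)² / 72.5 = 17.3828
χ² = 4.2241 + 1.5207 + 24.9138 + 17.3828 = 48.0414 ≈ 48.041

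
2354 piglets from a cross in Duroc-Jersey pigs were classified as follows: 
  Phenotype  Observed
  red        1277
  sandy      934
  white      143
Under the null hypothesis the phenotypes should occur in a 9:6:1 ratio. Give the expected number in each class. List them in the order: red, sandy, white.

Expected counts for N = 2354 under a 9:6:1 ratio (total parts = 16):
  red: 2354 × 9/16 = 1324.125
  sandy: 2354 × 6/16 = 882.75
  white: 2354 × 1/16 = 147.125

1324.125, 882.75, 147.125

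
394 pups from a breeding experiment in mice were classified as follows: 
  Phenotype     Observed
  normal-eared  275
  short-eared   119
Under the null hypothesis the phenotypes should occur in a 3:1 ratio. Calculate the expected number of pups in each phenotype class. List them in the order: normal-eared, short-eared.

The 3:1 ratio has 4 parts, so with N = 394 the expected counts are:
  normal-eared: 394 × 3/4 = 295.5
  short-eared: 394 × 1/4 = 98.5

295.5, 98.5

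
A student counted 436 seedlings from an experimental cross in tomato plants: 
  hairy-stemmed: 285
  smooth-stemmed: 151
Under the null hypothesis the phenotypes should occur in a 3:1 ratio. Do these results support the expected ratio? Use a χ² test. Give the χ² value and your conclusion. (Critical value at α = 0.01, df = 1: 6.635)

21.578; not consistent

The 3:1 ratio has 4 parts, so with N = 436 the expected counts are:
  hairy-stemmed: 436 × 3/4 = 327
  smooth-stemmed: 436 × 1/4 = 109
χ² = Σ (O − E)² / E
  hairy-stemmed: (285 − 327)² / 327 = 5.3945
  smooth-stemmed: (151 − 109)² / 109 = 16.1835
χ² = 5.3945 + 16.1835 = 21.578
Degrees of freedom = 2 − 1 = 1; critical value at α = 0.01 is 6.635.
Since 21.578 > 6.635, we reject the null hypothesis — the data do not fit the 3:1 ratio.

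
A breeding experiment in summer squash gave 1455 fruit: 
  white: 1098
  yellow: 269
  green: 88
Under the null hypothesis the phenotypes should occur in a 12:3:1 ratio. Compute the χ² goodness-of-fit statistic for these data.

0.190

Total ratio parts = 16. Expected numbers out of 1455:
  white: 1455 × 12/16 = 1091.25
  yellow: 1455 × 3/16 = 272.8125
  green: 1455 × 1/16 = 90.9375
χ² = Σ (O − E)² / E
  white: (1098 − 1091.25)² / 1091.25 = 0.0418
  yellow: (269 − 272.8125)² / 272.8125 = 0.0533
  green: (88 − 90.9375)² / 90.9375 = 0.0949
χ² = 0.0418 + 0.0533 + 0.0949 = 0.190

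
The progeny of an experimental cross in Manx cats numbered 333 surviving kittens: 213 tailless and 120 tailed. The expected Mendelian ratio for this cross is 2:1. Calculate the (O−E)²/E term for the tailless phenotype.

Total ratio parts = 3. Expected numbers out of 333:
  tailless: 333 × 2/3 = 222
  tailed: 333 × 1/3 = 111
Contribution of tailless: (213 − 222)² / 222 = 0.3649

0.365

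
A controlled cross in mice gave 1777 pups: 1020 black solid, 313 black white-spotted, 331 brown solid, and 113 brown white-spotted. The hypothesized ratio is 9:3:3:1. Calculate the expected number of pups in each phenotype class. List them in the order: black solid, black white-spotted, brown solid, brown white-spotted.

999.5625, 333.1875, 333.1875, 111.0625

The 9:3:3:1 ratio has 16 parts, so with N = 1777 the expected counts are:
  black solid: 1777 × 9/16 = 999.5625
  black white-spotted: 1777 × 3/16 = 333.1875
  brown solid: 1777 × 3/16 = 333.1875
  brown white-spotted: 1777 × 1/16 = 111.0625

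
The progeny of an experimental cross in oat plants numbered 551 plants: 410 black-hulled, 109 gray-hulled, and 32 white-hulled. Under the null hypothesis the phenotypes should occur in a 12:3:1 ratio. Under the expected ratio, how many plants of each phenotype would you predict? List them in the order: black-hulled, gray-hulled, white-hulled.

Expected counts for N = 551 under a 12:3:1 ratio (total parts = 16):
  black-hulled: 551 × 12/16 = 413.25
  gray-hulled: 551 × 3/16 = 103.3125
  white-hulled: 551 × 1/16 = 34.4375

413.25, 103.3125, 34.4375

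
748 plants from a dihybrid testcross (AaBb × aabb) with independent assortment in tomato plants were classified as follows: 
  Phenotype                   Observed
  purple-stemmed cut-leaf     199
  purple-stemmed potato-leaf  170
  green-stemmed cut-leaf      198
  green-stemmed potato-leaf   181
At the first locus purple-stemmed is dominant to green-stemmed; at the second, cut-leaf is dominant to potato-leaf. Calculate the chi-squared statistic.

3.155

A dihybrid testcross with independent assortment gives a 1:1:1:1 ratio.
The 1:1:1:1 ratio has 4 parts, so with N = 748 the expected counts are:
  purple-stemmed cut-leaf: 748 × 1/4 = 187
  purple-stemmed potato-leaf: 748 × 1/4 = 187
  green-stemmed cut-leaf: 748 × 1/4 = 187
  green-stemmed potato-leaf: 748 × 1/4 = 187
χ² = Σ (O − E)² / E
  purple-stemmed cut-leaf: (199 − 187)² / 187 = 0.7701
  purple-stemmed potato-leaf: (170 − 187)² / 187 = 1.5455
  green-stemmed cut-leaf: (198 − 187)² / 187 = 0.6471
  green-stemmed potato-leaf: (181 − 187)² / 187 = 0.1925
χ² = 0.7701 + 1.5455 + 0.6471 + 0.1925 = 3.1552 ≈ 3.155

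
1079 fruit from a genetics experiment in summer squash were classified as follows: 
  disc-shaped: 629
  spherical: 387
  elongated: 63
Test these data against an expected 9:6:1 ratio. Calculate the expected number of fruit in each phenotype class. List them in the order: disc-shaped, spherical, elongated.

606.9375, 404.625, 67.4375

The 9:6:1 ratio has 16 parts, so with N = 1079 the expected counts are:
  disc-shaped: 1079 × 9/16 = 606.9375
  spherical: 1079 × 6/16 = 404.625
  elongated: 1079 × 1/16 = 67.4375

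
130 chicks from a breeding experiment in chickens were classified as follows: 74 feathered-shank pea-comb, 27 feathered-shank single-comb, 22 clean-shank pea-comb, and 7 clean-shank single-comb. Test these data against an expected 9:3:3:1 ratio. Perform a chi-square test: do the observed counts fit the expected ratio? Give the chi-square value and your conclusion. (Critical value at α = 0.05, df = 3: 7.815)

Under the 9:3:3:1 hypothesis (Σ ratio = 16, N = 130):
  feathered-shank pea-comb: 130 × 9/16 = 73.125
  feathered-shank single-comb: 130 × 3/16 = 24.375
  clean-shank pea-comb: 130 × 3/16 = 24.375
  clean-shank single-comb: 130 × 1/16 = 8.125
χ² = Σ (O − E)² / E
  feathered-shank pea-comb: (74 − 73.125)² / 73.125 = 0.0105
  feathered-shank single-comb: (27 − 24.375)² / 24.375 = 0.2827
  clean-shank pea-comb: (22 − 24.375)² / 24.375 = 0.2314
  clean-shank single-comb: (7 − 8.125)² / 8.125 = 0.1558
χ² = 0.0105 + 0.2827 + 0.2314 + 0.1558 = 0.6804 ≈ 0.680
Degrees of freedom = 4 − 1 = 3; critical value at α = 0.05 is 7.815.
Since 0.680 < 7.815, we fail to reject the null hypothesis — the data are consistent with the 9:3:3:1 ratio.

0.680; consistent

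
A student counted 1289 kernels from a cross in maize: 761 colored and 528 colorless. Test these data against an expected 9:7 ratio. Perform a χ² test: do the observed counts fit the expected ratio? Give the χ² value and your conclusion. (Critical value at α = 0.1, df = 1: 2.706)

4.071; not consistent

Under the 9:7 hypothesis (Σ ratio = 16, N = 1289):
  colored: 1289 × 9/16 = 725.0625
  colorless: 1289 × 7/16 = 563.9375
χ² = Σ (O − E)² / E
  colored: (761 − 725.0625)² / 725.0625 = 1.7812
  colorless: (528 − 563.9375)² / 563.9375 = 2.2902
χ² = 1.7812 + 2.2902 = 4.0714 ≈ 4.071
Degrees of freedom = 2 − 1 = 1; critical value at α = 0.1 is 2.706.
Since 4.071 > 2.706, we reject the null hypothesis — the data do not fit the 9:7 ratio.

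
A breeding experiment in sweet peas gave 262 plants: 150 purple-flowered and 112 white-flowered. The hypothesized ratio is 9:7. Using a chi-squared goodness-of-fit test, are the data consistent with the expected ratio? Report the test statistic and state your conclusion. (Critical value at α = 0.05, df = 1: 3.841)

0.107; consistent

Expected counts for N = 262 under a 9:7 ratio (total parts = 16):
  purple-flowered: 262 × 9/16 = 147.375
  white-flowered: 262 × 7/16 = 114.625
χ² = Σ (O − E)² / E
  purple-flowered: (150 − 147.375)² / 147.375 = 0.0468
  white-flowered: (112 − 114.625)² / 114.625 = 0.0601
χ² = 0.0468 + 0.0601 = 0.1069 ≈ 0.107
Degrees of freedom = 2 − 1 = 1; critical value at α = 0.05 is 3.841.
Since 0.107 < 3.841, we fail to reject the null hypothesis — the data are consistent with the 9:7 ratio.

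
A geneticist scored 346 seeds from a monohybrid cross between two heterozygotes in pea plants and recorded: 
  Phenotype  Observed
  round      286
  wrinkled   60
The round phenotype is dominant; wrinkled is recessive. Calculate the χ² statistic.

10.825

For a monohybrid cross between heterozygotes with complete dominance, the expected phenotypic ratio is 3:1.
Under the 3:1 hypothesis (Σ ratio = 4, N = 346):
  round: 346 × 3/4 = 259.5
  wrinkled: 346 × 1/4 = 86.5
χ² = Σ (O − E)² / E
  round: (286 − 259.5)² / 259.5 = 2.7062
  wrinkled: (60 − 86.5)² / 86.5 = 8.1185
χ² = 2.7062 + 8.1185 = 10.8247 ≈ 10.825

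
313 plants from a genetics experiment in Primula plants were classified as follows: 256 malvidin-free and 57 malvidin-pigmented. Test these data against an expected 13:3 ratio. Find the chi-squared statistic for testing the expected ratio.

Total ratio parts = 16. Expected numbers out of 313:
  malvidin-free: 313 × 13/16 = 254.3125
  malvidin-pigmented: 313 × 3/16 = 58.6875
χ² = Σ (O − E)² / E
  malvidin-free: (256 − 254.3125)² / 254.3125 = 0.0112
  malvidin-pigmented: (57 − 58.6875)² / 58.6875 = 0.0485
χ² = 0.0112 + 0.0485 = 0.0597 ≈ 0.060

0.060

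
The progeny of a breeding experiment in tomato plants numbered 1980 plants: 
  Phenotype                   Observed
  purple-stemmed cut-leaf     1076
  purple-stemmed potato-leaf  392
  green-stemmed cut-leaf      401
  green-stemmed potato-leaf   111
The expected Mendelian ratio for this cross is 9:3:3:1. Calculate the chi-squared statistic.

6.137

Under the 9:3:3:1 hypothesis (Σ ratio = 16, N = 1980):
  purple-stemmed cut-leaf: 1980 × 9/16 = 1113.75
  purple-stemmed potato-leaf: 1980 × 3/16 = 371.25
  green-stemmed cut-leaf: 1980 × 3/16 = 371.25
  green-stemmed potato-leaf: 1980 × 1/16 = 123.75
χ² = Σ (O − E)² / E
  purple-stemmed cut-leaf: (1076 − 1113.75)² / 1113.75 = 1.2795
  purple-stemmed potato-leaf: (392 − 371.25)² / 371.25 = 1.1598
  green-stemmed cut-leaf: (401 − 371.25)² / 371.25 = 2.3840
  green-stemmed potato-leaf: (111 − 123.75)² / 123.75 = 1.3136
χ² = 1.2795 + 1.1598 + 2.3840 + 1.3136 = 6.1369 ≈ 6.137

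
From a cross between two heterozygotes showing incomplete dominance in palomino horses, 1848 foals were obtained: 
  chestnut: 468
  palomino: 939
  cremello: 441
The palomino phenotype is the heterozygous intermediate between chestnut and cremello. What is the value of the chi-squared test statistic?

1.276

With incomplete dominance, a heterozygote × heterozygote cross gives a 1:2:1 phenotypic ratio.
Expected counts for N = 1848 under a 1:2:1 ratio (total parts = 4):
  chestnut: 1848 × 1/4 = 462
  palomino: 1848 × 2/4 = 924
  cremello: 1848 × 1/4 = 462
χ² = Σ (O − E)² / E
  chestnut: (468 − 462)² / 462 = 0.0779
  palomino: (939 − 924)² / 924 = 0.2435
  cremello: (441 − 462)² / 462 = 0.9545
χ² = 0.0779 + 0.2435 + 0.9545 = 1.2759 ≈ 1.276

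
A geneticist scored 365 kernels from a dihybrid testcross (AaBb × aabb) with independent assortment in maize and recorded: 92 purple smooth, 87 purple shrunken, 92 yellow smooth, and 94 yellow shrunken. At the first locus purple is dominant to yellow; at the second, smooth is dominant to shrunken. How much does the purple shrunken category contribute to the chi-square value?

A dihybrid testcross with independent assortment gives a 1:1:1:1 ratio.
Total ratio parts = 4. Expected numbers out of 365:
  purple smooth: 365 × 1/4 = 91.25
  purple shrunken: 365 × 1/4 = 91.25
  yellow smooth: 365 × 1/4 = 91.25
  yellow shrunken: 365 × 1/4 = 91.25
Contribution of purple shrunken: (87 − 91.25)² / 91.25 = 0.1979

0.198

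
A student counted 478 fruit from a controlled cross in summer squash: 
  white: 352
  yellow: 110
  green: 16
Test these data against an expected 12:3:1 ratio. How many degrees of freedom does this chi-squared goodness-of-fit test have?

2

A goodness-of-fit test with 3 phenotype classes has df = 3 − 1 = 2.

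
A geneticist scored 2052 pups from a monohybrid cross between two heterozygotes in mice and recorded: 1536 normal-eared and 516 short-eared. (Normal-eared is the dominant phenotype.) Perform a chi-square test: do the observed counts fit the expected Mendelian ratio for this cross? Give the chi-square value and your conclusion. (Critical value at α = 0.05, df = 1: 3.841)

0.023; consistent

For a monohybrid cross between heterozygotes with complete dominance, the expected phenotypic ratio is 3:1.
Under the 3:1 hypothesis (Σ ratio = 4, N = 2052):
  normal-eared: 2052 × 3/4 = 1539
  short-eared: 2052 × 1/4 = 513
χ² = Σ (O − E)² / E
  normal-eared: (1536 − 1539)² / 1539 = 0.0058
  short-eared: (516 − 513)² / 513 = 0.0175
χ² = 0.0058 + 0.0175 = 0.0233 ≈ 0.023
Degrees of freedom = 2 − 1 = 1; critical value at α = 0.05 is 3.841.
Since 0.023 < 3.841, we fail to reject the null hypothesis — the data are consistent with the 3:1 ratio.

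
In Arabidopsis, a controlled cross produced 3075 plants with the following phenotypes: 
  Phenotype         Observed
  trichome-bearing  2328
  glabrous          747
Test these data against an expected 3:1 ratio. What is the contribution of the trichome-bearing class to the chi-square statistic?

Under the 3:1 hypothesis (Σ ratio = 4, N = 3075):
  trichome-bearing: 3075 × 3/4 = 2306.25
  glabrous: 3075 × 1/4 = 768.75
Contribution of trichome-bearing: (2328 − 2306.25)² / 2306.25 = 0.2051

0.205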